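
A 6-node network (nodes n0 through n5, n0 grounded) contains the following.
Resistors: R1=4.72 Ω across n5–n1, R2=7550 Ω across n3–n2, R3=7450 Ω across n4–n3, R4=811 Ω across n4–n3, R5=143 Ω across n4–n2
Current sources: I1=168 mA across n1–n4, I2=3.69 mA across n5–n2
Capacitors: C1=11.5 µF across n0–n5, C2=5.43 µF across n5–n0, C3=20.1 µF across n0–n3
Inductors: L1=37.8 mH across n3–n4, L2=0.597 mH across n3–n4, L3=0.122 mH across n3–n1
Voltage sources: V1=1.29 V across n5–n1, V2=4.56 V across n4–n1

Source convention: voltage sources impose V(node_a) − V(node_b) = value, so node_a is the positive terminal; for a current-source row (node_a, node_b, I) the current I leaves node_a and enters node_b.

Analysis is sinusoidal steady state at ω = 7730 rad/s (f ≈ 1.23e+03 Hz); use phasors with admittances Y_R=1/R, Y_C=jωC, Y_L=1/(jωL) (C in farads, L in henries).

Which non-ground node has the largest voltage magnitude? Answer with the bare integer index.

2

Apply KCL at each of the 5 non-ground nodes and solve the resulting linear system.
Node n1: branches {R1, I1, L3, V1, V2} → V_1 = -0.9991-0.002588j
Node n2: branches {R2, I2, R5} → V_2 = 4.008-0.002500j
Node n3: branches {R2, R3, L1, R4, L2, C3, L3} → V_3 = -0.2450+0.002180j
Node n4: branches {I1, R3, L1, R4, R5, L2, V2} → V_4 = 3.561-0.002588j
Node n5: branches {R1, C1, I2, C2, V1} → V_5 = 0.2909-0.002588j
Source currents: i(V1)=-0.2773-0.03807j, i(V2)=0.1670+0.8377j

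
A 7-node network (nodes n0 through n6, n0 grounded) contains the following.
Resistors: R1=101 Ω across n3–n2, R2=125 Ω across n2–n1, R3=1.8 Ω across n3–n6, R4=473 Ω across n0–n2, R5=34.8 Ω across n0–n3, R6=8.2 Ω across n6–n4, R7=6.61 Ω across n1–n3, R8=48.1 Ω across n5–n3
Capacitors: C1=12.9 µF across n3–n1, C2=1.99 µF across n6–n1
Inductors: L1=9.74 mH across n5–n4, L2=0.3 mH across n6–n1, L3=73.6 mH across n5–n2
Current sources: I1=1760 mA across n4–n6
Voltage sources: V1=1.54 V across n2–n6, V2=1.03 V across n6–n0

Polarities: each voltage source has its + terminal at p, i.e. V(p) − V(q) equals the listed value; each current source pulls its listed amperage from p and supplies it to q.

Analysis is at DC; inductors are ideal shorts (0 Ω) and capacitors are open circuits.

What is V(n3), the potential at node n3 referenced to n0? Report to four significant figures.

Element admittances at DC:
  Y(R1) = 0.009901 S between n3,n2
  Y(C1) = 0.000 S between n3,n1
  Y(R2) = 0.008000 S between n2,n1
  Y(R3) = 0.5556 S between n3,n6
  Y(R4) = 0.002114 S between n0,n2
  L1: short n5↔n4 (DC inductor)
  Y(R5) = 0.02874 S between n0,n3
  Y(R6) = 0.1220 S between n6,n4
  Y(R7) = 0.1513 S between n1,n3
  Y(R8) = 0.02079 S between n5,n3
  L2: short n6↔n1 (DC inductor)
  Y(C2) = 0.000 S between n6,n1
  L3: short n5↔n2 (DC inductor)
  I1: injects 1.76 A into n6 (from n4)
  V1: constraint V(n2)−V(n6) = 1.54
  V2: constraint V(n6)−V(n0) = 1.03
Assemble and solve the 11×11 MNA system:
  V(n1)=1.030  V(n2)=2.570  V(n3)=1.053  V(n4)=2.570  V(n5)=2.570  V(n6)=1.030
  i(L1)=1.948  i(L2)=-0.01581  i(L3)=-1.979  i(V1)=-2.012  i(V2)=-0.03569

1.053 V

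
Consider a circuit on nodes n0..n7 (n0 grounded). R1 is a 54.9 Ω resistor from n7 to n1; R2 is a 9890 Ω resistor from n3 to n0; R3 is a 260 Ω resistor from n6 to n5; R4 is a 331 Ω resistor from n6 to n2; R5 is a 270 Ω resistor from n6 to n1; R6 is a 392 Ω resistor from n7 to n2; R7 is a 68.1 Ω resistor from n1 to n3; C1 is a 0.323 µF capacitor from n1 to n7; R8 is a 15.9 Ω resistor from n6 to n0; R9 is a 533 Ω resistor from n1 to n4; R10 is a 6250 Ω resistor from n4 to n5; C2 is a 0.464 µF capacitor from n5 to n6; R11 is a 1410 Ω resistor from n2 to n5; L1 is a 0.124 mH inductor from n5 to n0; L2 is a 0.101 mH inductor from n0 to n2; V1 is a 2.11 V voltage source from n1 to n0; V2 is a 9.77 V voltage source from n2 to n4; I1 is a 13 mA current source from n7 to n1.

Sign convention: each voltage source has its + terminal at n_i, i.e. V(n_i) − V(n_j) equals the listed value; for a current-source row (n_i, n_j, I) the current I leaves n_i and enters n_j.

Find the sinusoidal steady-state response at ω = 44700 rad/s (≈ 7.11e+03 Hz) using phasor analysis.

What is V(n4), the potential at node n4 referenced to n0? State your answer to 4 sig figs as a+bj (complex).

-9.770+0.1265j V

MNA unknowns: 7 node voltages V₁..V_7 plus 2 source currents (V1, V2)
R1: Y=0.01821+0.000j on G[7,1]
R2: Y=0.0001011+0.000j on G[3,0]
R3: Y=0.003846+0.000j on G[6,5]
R4: Y=0.003021+0.000j on G[6,2]
R5: Y=0.003704+0.000j on G[6,1]
R6: Y=0.002551+0.000j on G[7,2]
R7: Y=0.01468+0.000j on G[1,3]
C1: Y=0.000+0.01444j on G[1,7]
R8: Y=0.06289+0.000j on G[6,0]
R9: Y=0.001876+0.000j on G[1,4]
R10: Y=0.0001600+0.000j on G[4,5]
C2: Y=0.000+0.02074j on G[5,6]
R11: Y=0.0007092+0.000j on G[2,5]
L1: Y=0.000-0.1804j on G[5,0]
L2: Y=0.000-0.2215j on G[0,2]
V1: row V1−V0=2.11, i_V1 at 1,0
V2: row V2−V4=9.77, i_V2 at 2,4
I1: z[7]−=0.013, z[1]+=0.013
solve → V1=2.110+0.000j, V2=0.0002285+0.1265j, V3=2.096+0.000j, V4=-9.770+0.1265j, V5=-0.01303-0.003551j, V6=0.09918-0.02666j, V7=1.521+0.4254j
aux → i_V1=-0.03383-0.0006239j, i_V2=-0.02385+0.0002581j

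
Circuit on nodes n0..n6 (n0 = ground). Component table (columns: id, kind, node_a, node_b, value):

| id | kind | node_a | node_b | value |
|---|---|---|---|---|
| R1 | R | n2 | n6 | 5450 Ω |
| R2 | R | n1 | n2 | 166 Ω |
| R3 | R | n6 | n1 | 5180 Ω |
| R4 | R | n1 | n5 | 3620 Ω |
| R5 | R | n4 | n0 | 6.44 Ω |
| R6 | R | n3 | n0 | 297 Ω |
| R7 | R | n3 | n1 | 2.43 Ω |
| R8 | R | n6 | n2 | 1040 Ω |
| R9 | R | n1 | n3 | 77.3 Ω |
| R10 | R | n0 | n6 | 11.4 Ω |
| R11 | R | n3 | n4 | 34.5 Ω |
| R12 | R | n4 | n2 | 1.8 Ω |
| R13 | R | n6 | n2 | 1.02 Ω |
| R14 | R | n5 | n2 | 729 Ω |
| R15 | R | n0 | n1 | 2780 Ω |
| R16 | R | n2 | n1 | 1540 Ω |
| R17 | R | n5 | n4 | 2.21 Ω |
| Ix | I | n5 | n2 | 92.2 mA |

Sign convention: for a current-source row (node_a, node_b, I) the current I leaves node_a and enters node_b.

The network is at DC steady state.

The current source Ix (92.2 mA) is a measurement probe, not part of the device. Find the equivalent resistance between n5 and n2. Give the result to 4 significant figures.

Element admittances at DC:
  Y(R1) = 0.0001835 S between n2,n6
  Y(R2) = 0.006024 S between n1,n2
  Y(R3) = 0.0001931 S between n6,n1
  Y(R4) = 0.0002762 S between n1,n5
  Y(R5) = 0.1553 S between n4,n0
  Y(R6) = 0.003367 S between n3,n0
  Y(R7) = 0.4115 S between n3,n1
  Y(R8) = 0.0009615 S between n6,n2
  Y(R9) = 0.01294 S between n1,n3
  Y(R10) = 0.08772 S between n0,n6
  Y(R11) = 0.02899 S between n3,n4
  Y(R12) = 0.5556 S between n4,n2
  Y(R13) = 0.9804 S between n6,n2
  Y(R14) = 0.001372 S between n5,n2
  Y(R15) = 0.0003597 S between n0,n1
  Y(R16) = 0.0006494 S between n2,n1
  Y(R17) = 0.4525 S between n5,n4
  Ix: injects 0.0922 A into n2 (from n5)
Assemble and solve the 6×6 MNA system:
  V(n1)=-0.02017  V(n2)=0.09868  V(n3)=-0.02196  V(n4)=-0.05064  V(n5)=-0.2532  V(n6)=0.09057

R_eq = 3.816 Ω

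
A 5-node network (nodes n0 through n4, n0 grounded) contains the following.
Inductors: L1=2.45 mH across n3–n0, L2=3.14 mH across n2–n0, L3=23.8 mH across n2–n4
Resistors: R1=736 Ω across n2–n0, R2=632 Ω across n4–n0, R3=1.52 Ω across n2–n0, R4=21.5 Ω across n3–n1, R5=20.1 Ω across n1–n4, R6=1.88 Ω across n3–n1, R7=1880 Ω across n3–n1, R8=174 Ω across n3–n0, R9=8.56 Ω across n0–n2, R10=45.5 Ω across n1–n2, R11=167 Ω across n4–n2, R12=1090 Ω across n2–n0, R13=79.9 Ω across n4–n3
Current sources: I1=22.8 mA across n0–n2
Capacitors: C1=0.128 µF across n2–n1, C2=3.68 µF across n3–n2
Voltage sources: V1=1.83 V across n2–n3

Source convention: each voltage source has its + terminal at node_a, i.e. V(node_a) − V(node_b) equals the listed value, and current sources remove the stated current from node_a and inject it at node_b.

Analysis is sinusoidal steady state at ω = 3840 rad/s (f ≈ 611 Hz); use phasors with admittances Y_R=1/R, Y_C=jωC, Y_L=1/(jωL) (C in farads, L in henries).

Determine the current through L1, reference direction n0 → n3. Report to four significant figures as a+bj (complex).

0.02376-0.1839j A

Apply KCL at each of the 4 non-ground nodes and solve the resulting linear system.
Node n1: branches {R4, R5, R6, R7, R10, C1} → V_1 = -1.646-0.2411j
Node n2: branches {R1, L2, R3, R9, R10, I1, R11, L3, R12, C1, C2, V1} → V_2 = 0.09950-0.2235j
Node n3: branches {L1, R4, R6, R7, R8, R13, C2, V1} → V_3 = -1.731-0.2235j
Node n4: branches {R2, R5, R11, L3, R13} → V_4 = -1.435-0.4715j
Source currents: i(V1)=-0.08623+0.1701j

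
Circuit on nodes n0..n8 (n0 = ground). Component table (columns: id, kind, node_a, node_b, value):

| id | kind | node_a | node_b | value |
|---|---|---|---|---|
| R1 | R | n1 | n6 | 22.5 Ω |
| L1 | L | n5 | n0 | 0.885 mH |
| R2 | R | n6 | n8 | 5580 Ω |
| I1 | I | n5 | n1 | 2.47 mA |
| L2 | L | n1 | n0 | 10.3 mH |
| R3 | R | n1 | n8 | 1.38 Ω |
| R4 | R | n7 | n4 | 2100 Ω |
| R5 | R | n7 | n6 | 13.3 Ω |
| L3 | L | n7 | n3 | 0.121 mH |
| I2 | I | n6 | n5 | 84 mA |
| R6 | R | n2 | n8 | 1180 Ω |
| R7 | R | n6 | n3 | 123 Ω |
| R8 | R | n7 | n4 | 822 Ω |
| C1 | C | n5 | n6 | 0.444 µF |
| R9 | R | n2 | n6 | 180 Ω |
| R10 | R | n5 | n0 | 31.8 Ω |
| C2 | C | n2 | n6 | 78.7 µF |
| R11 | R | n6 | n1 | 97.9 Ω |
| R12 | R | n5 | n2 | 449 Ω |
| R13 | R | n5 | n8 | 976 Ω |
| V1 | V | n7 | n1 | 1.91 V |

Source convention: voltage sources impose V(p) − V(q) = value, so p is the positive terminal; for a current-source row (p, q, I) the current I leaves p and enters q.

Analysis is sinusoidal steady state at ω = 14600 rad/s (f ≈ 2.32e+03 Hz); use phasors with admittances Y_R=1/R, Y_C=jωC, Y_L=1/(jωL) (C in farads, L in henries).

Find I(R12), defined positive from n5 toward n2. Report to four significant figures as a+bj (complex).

MNA unknowns: 8 node voltages V₁..V_8 plus 1 source current (V1)
R1: Y=0.04444+0.000j on G[1,6]
L1: Y=0.000-0.07739j on G[5,0]
R2: Y=0.0001792+0.000j on G[6,8]
I1: z[5]−=0.00247, z[1]+=0.00247
L2: Y=0.000-0.006650j on G[1,0]
R3: Y=0.7246+0.000j on G[1,8]
R4: Y=0.0004762+0.000j on G[7,4]
R5: Y=0.07519+0.000j on G[7,6]
L3: Y=0.000-0.5661j on G[7,3]
I2: z[6]−=0.084, z[5]+=0.084
R6: Y=0.0008475+0.000j on G[2,8]
R7: Y=0.008130+0.000j on G[6,3]
R8: Y=0.001217+0.000j on G[7,4]
C1: Y=0.000+0.006482j on G[5,6]
R9: Y=0.005556+0.000j on G[2,6]
R10: Y=0.03145+0.000j on G[5,0]
C2: Y=0.000+1.149j on G[2,6]
R11: Y=0.01021+0.000j on G[6,1]
R12: Y=0.002227+0.000j on G[5,2]
R13: Y=0.001025+0.000j on G[5,8]
V1: row V7−V1=1.91, i_V1 at 7,1
solve → V1=-20.98-0.9737j, V2=-20.07-0.01503j, V3=-19.08-0.9878j, V4=-19.07-0.9737j, V5=1.576-0.5568j, V6=-20.06+0.02628j, V7=-19.07-0.9737j, V8=-20.94-0.9717j
aux → i_V1=-0.08288+0.08343j

0.04820-0.001207j A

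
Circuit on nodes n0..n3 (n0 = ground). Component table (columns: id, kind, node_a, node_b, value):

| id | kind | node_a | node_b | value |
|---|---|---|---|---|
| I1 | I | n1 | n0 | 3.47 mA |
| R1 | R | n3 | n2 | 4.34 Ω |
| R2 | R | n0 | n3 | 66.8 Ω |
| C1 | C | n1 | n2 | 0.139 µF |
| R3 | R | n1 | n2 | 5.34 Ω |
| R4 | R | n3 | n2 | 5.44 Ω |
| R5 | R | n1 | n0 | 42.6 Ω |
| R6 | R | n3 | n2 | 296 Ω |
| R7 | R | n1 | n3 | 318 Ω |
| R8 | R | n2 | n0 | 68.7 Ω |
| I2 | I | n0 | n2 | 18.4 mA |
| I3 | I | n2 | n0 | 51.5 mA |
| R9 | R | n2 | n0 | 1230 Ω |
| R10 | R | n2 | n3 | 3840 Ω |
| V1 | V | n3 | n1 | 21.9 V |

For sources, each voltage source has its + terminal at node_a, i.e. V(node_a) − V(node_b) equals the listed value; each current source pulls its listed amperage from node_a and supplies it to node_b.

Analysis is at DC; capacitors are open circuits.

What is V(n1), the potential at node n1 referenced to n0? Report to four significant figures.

Element admittances at DC:
  I1: injects 0.00347 A into n0 (from n1)
  Y(R1) = 0.2304 S between n3,n2
  Y(R2) = 0.01497 S between n0,n3
  Y(C1) = 0.000 S between n1,n2
  Y(R3) = 0.1873 S between n1,n2
  Y(R4) = 0.1838 S between n3,n2
  Y(R5) = 0.02347 S between n1,n0
  Y(R6) = 0.003378 S between n3,n2
  Y(R7) = 0.003145 S between n1,n3
  Y(R8) = 0.01456 S between n2,n0
  I2: injects 0.0184 A into n2 (from n0)
  I3: injects 0.0515 A into n0 (from n2)
  Y(R9) = 0.0008130 S between n2,n0
  Y(R10) = 0.0002604 S between n2,n3
  V1: constraint V(n3)−V(n1) = 21.9
Assemble and solve the 4×4 MNA system:
  V(n1)=-11.05  V(n2)=3.922  V(n3)=10.85
  i(V1)=-3.128

-11.05 V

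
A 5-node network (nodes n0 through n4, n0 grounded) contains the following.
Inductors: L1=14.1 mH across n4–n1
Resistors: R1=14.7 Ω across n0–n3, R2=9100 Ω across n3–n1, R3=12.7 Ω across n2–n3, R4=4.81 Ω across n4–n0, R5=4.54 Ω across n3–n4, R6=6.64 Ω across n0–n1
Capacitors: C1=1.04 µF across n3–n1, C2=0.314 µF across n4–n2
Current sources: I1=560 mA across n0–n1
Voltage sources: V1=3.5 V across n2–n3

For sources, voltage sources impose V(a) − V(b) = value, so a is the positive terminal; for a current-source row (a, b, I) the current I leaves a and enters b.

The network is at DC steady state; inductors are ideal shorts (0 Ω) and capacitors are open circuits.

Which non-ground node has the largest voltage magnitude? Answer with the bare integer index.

MNA unknowns: 4 node voltages V₁..V_4 plus 2 source currents (L1, V1)
L1: row V4−V1=0, i_L1 at 4,1
R1: Y=0.06803 on G[0,3]
R2: Y=0.0001099 on G[3,1]
R3: Y=0.07874 on G[2,3]
C1: Y=0.000 on G[3,1]
I1: z[0]−=0.56, z[1]+=0.56
C2: Y=0.000 on G[4,2]
R4: Y=0.2079 on G[4,0]
R5: Y=0.2203 on G[3,4]
R6: Y=0.1506 on G[0,1]
V1: row V2−V3=3.5, i_V1 at 2,3
solve → V1=1.364, V2=4.542, V3=1.042, V4=1.364
aux → i_L1=-0.3545, i_V1=-0.2756

2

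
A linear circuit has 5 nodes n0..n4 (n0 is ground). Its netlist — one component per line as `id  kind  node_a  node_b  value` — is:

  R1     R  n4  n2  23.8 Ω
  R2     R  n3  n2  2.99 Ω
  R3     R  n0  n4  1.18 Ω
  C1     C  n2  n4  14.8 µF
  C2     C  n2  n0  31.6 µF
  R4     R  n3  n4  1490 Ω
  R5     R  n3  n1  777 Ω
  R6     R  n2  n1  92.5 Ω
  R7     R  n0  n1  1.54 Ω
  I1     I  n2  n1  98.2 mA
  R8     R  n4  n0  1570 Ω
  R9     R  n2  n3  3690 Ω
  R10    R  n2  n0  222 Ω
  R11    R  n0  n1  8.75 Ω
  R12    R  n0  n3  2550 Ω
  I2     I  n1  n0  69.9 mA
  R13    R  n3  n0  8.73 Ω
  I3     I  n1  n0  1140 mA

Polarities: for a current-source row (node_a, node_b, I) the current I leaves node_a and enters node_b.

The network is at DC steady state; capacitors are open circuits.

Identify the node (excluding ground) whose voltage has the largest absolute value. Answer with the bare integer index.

Apply KCL at each of the 4 non-ground nodes and solve the resulting linear system.
Node n1: branches {R5, R6, R7, I1, R11, I2, I3} → V_1 = -1.445
Node n2: branches {R1, R2, C1, C2, R6, I1, R9, R10} → V_2 = -0.8116
Node n3: branches {R2, R4, R5, R9, R12, R13} → V_3 = -0.6057
Node n4: branches {R1, R3, C1, R4, R8} → V_4 = -0.03874

1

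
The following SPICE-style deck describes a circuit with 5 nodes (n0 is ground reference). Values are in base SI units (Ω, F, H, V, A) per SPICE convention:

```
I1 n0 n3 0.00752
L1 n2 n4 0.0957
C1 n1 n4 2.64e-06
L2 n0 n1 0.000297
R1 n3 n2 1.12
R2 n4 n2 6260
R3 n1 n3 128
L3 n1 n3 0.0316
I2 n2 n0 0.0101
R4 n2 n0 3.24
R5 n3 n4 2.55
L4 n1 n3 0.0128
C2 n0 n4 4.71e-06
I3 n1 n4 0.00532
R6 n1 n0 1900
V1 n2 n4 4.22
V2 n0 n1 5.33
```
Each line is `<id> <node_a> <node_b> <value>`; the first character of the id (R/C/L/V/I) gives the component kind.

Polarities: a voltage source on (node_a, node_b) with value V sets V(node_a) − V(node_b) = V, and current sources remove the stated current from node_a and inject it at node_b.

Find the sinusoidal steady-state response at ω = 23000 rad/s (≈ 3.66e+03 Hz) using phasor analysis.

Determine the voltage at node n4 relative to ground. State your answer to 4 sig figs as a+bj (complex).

Apply KCL at each of the 4 non-ground nodes and solve the resulting linear system.
Node n1: branches {C1, L2, R3, L3, L4, I3, R6, V2} → V_1 = -5.330+0.000j
Node n2: branches {L1, R1, R2, I2, R4, V1} → V_2 = 0.4569+1.055j
Node n3: branches {I1, R1, R3, L3, R5, L4} → V_3 = -0.8563+1.065j
Node n4: branches {L1, C1, R2, R5, C2, I3, V1} → V_4 = -3.763+1.055j
Source currents: i(V1)=-1.324-0.3146j, i(V2)=0.02653+0.6982j

-3.763+1.055j V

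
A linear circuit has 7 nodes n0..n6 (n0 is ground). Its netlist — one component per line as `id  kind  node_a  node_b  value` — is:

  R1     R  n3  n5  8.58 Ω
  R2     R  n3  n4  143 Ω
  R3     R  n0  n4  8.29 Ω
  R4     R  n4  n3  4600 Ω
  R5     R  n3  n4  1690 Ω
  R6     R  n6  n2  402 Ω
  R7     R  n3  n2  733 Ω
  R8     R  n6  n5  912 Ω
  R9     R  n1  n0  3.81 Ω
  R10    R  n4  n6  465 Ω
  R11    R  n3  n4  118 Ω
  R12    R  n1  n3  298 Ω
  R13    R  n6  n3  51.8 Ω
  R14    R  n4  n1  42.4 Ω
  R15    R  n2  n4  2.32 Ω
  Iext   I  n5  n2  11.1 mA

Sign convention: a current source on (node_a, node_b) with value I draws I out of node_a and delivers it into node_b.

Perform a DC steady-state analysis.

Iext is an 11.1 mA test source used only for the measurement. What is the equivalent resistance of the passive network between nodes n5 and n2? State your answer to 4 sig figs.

Apply KCL at each of the 6 non-ground nodes and solve the resulting linear system.
Node n1: branches {R9, R12, R14} → V_1 = -0.004301
Node n2: branches {R6, R7, R15, Iext} → V_2 = 0.03139
Node n3: branches {R1, R2, R4, R5, R7, R11, R12, R13} → V_3 = -0.4367
Node n4: branches {R2, R3, R4, R5, R10, R11, R14, R15} → V_4 = 0.009359
Node n5: branches {R1, R8, Iext} → V_5 = -0.5303
Node n6: branches {R6, R8, R10, R13} → V_6 = -0.3560

R_eq = 50.61 Ω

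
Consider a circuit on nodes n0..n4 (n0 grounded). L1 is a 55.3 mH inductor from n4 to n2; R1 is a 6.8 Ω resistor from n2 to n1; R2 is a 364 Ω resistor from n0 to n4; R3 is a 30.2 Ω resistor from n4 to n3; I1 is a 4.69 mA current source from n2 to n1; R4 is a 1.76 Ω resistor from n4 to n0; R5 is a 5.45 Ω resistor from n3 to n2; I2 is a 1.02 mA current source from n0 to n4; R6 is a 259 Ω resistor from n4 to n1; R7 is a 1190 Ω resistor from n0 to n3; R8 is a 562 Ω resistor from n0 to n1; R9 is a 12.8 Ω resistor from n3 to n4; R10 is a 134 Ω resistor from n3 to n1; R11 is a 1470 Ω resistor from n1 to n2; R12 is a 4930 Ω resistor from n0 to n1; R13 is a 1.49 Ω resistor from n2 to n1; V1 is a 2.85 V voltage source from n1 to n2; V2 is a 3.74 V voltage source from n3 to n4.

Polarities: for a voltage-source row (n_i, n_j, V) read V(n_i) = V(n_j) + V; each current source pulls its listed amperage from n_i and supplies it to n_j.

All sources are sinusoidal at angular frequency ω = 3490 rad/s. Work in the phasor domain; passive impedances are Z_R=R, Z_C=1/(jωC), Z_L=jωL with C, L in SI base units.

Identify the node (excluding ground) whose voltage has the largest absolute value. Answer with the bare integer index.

MNA unknowns: 4 node voltages V₁..V_4 plus 2 source currents (V1, V2)
L1: Y=0.000-0.005181j on G[4,2]
R1: Y=0.1471+0.000j on G[2,1]
R2: Y=0.002747+0.000j on G[0,4]
R3: Y=0.03311+0.000j on G[4,3]
I1: z[2]−=0.00469, z[1]+=0.00469
R4: Y=0.5682+0.000j on G[4,0]
R5: Y=0.1835+0.000j on G[3,2]
I2: z[0]−=0.00102, z[4]+=0.00102
R6: Y=0.003861+0.000j on G[4,1]
R7: Y=0.0008403+0.000j on G[0,3]
R8: Y=0.001779+0.000j on G[0,1]
R9: Y=0.07812+0.000j on G[3,4]
R10: Y=0.007463+0.000j on G[3,1]
R11: Y=0.0006803+0.000j on G[1,2]
R12: Y=0.0002028+0.000j on G[0,1]
R13: Y=0.6711+0.000j on G[2,1]
V1: row V1−V2=2.85, i_V1 at 1,2
V2: row V3−V4=3.74, i_V2 at 3,4
solve → V1=6.259+0.09011j, V2=3.409+0.09011j, V3=3.715-0.0003124j, V4=-0.02541-0.0003124j
aux → i_V1=-2.385-0.001203j, i_V2=-0.4563+0.01727j

1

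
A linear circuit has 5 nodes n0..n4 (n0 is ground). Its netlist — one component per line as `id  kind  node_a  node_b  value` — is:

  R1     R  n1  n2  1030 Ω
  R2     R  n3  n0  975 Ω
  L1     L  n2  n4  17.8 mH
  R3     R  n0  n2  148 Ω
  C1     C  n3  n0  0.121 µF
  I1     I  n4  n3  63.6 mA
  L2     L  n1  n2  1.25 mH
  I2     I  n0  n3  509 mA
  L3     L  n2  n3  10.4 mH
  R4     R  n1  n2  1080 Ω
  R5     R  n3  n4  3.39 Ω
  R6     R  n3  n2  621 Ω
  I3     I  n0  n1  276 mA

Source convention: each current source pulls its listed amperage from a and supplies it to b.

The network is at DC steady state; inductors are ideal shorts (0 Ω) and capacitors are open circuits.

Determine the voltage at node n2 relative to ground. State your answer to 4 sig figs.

100.9 V

Apply KCL at each of the 4 non-ground nodes and solve the resulting linear system.
Node n1: branches {R1, L2, R4, I3} → V_1 = 100.9
Node n2: branches {R1, L1, R3, L2, L3, R4, R6} → V_2 = 100.9
Node n3: branches {R2, C1, I1, I2, L3, R5, R6} → V_3 = 100.9
Node n4: branches {L1, I1, R5} → V_4 = 100.9
Source currents: i(L1)=0.06360, i(L2)=0.2760, i(L3)=-0.4691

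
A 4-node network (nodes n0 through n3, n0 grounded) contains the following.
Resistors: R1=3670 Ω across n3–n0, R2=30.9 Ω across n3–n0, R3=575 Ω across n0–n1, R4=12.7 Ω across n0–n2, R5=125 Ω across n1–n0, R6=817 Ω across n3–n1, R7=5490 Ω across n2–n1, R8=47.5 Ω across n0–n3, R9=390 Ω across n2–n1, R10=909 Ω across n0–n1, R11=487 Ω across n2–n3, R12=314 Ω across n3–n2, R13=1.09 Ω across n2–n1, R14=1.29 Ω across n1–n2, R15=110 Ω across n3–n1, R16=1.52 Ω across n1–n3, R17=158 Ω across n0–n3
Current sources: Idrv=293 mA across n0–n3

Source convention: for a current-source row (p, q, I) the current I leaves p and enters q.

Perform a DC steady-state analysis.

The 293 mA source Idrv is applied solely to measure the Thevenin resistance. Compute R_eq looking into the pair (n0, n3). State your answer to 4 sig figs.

Element admittances at DC:
  Y(R1) = 0.0002725 S between n3,n0
  Y(R2) = 0.03236 S between n3,n0
  Y(R3) = 0.001739 S between n0,n1
  Y(R4) = 0.07874 S between n0,n2
  Y(R5) = 0.008000 S between n1,n0
  Y(R6) = 0.001224 S between n3,n1
  Y(R7) = 0.0001821 S between n2,n1
  Y(R8) = 0.02105 S between n0,n3
  Y(R9) = 0.002564 S between n2,n1
  Y(R10) = 0.001100 S between n0,n1
  Y(R11) = 0.002053 S between n2,n3
  Y(R12) = 0.003185 S between n3,n2
  Y(R13) = 0.9174 S between n2,n1
  Y(R14) = 0.7752 S between n1,n2
  Y(R15) = 0.009091 S between n3,n1
  Y(R16) = 0.6579 S between n1,n3
  Y(R17) = 0.006329 S between n0,n3
  Idrv: injects 0.293 A into n3 (from n0)
Assemble and solve the 3×3 MNA system:
  V(n1)=1.905  V(n2)=1.822  V(n3)=2.148

R_eq = 7.331 Ω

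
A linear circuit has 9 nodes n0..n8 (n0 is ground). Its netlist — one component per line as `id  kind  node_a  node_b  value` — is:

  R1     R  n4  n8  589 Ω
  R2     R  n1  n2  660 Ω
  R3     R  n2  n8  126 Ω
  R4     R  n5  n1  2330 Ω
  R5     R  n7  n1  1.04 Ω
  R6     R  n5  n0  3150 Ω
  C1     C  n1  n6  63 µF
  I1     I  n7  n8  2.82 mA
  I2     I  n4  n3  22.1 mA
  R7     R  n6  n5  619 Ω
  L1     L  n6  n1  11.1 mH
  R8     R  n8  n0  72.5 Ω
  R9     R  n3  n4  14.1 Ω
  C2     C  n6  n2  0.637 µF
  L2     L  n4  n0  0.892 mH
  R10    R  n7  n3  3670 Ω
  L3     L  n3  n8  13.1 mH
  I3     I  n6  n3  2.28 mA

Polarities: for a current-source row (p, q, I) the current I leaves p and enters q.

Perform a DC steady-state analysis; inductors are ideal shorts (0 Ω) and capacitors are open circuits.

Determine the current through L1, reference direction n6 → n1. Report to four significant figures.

Element admittances at DC:
  Y(R1) = 0.001698 S between n4,n8
  Y(R2) = 0.001515 S between n1,n2
  Y(R3) = 0.007937 S between n2,n8
  Y(R4) = 0.0004292 S between n5,n1
  Y(R5) = 0.9615 S between n7,n1
  Y(R6) = 0.0003175 S between n5,n0
  Y(C1) = 0.000 S between n1,n6
  I1: injects 0.00282 A into n8 (from n7)
  I2: injects 0.0221 A into n3 (from n4)
  Y(R7) = 0.001616 S between n6,n5
  L1: short n6↔n1 (DC inductor)
  Y(R8) = 0.01379 S between n8,n0
  Y(R9) = 0.07092 S between n3,n4
  Y(C2) = 0.000 S between n6,n2
  L2: short n4↔n0 (DC inductor)
  Y(R10) = 0.0002725 S between n7,n3
  L3: short n3↔n8 (DC inductor)
  I3: injects 0.00228 A into n3 (from n6)
Assemble and solve the 11×11 MNA system:
  V(n1)=-2.579  V(n2)=-0.1917  V(n3)=0.2639  V(n4)=0.000  V(n5)=-2.232  V(n6)=-2.579  V(n7)=-2.581  V(n8)=0.2639
  i(L1)=-0.001720  i(L2)=-0.002932  i(L3)=0.004885

-0.001720 A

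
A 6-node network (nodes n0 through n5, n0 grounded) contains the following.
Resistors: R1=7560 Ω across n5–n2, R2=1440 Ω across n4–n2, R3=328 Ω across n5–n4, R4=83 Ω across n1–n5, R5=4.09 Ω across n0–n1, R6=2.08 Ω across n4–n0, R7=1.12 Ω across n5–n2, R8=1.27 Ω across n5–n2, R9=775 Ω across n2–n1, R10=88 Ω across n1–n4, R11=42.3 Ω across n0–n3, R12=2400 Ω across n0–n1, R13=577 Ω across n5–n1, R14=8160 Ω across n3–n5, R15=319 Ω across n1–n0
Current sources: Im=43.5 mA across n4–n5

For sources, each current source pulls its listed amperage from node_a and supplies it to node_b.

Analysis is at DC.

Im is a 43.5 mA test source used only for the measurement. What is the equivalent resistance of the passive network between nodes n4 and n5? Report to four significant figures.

R_eq = 56.39 Ω

Element admittances at DC:
  Y(R1) = 0.0001323 S between n5,n2
  Y(R2) = 0.0006944 S between n4,n2
  Y(R3) = 0.003049 S between n5,n4
  Y(R4) = 0.01205 S between n1,n5
  Y(R5) = 0.2445 S between n0,n1
  Y(R6) = 0.4808 S between n4,n0
  Y(R7) = 0.8929 S between n5,n2
  Y(R8) = 0.7874 S between n5,n2
  Y(R9) = 0.001290 S between n2,n1
  Y(R10) = 0.01136 S between n1,n4
  Y(R11) = 0.02364 S between n0,n3
  Y(R12) = 0.0004167 S between n0,n1
  Y(R13) = 0.001733 S between n5,n1
  Y(R14) = 0.0001225 S between n3,n5
  Y(R15) = 0.003135 S between n1,n0
  Im: injects 0.0435 A into n5 (from n4)
Assemble and solve the 5×5 MNA system:
  V(n1)=0.1283  V(n2)=2.384  V(n3)=0.01231  V(n4)=-0.06678  V(n5)=2.386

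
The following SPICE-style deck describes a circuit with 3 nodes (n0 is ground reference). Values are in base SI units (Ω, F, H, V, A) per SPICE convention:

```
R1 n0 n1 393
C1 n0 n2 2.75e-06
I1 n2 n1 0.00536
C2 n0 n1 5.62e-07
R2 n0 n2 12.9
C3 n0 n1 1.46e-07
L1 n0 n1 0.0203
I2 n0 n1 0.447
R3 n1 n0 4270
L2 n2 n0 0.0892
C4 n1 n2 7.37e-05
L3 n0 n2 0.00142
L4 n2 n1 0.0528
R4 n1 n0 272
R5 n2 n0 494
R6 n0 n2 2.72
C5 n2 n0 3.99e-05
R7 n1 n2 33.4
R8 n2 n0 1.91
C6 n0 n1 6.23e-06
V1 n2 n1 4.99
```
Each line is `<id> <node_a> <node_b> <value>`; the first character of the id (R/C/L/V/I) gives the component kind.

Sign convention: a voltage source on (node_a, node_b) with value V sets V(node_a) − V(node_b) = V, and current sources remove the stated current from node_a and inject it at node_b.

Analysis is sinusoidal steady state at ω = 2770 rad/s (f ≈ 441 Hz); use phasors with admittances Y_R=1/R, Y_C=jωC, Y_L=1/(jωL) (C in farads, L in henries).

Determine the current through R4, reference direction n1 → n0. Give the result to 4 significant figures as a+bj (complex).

Apply KCL at each of the 2 non-ground nodes and solve the resulting linear system.
Node n1: branches {R1, I1, C2, C3, L1, I2, R3, C4, L4, R4, R7, C6, V1} → V_1 = -4.510+0.07541j
Node n2: branches {C1, I1, R2, L2, C4, L3, L4, R5, R6, C5, R7, R8, V1} → V_2 = 0.4797+0.07541j
Source currents: i(V1)=-0.6310-0.9906j

-0.01658+0.0002772j A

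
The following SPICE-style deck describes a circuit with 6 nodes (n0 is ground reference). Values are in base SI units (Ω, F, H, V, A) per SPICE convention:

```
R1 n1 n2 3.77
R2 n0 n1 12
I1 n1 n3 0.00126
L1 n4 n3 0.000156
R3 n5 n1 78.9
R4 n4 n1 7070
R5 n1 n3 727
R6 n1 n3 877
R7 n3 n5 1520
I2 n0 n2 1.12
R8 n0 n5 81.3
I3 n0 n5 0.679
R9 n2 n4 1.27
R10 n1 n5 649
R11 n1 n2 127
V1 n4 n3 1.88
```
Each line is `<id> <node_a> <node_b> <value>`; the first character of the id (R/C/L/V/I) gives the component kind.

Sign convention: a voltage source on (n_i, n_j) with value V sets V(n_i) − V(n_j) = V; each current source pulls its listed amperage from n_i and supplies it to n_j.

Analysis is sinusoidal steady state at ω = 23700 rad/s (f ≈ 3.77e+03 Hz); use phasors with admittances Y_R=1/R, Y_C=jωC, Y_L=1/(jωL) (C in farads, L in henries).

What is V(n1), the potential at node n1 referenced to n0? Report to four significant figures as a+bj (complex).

MNA unknowns: 5 node voltages V₁..V_5 plus 1 source current (V1)
R1: Y=0.2653+0.000j on G[1,2]
R2: Y=0.08333+0.000j on G[0,1]
I1: z[1]−=0.00126, z[3]+=0.00126
L1: Y=0.000-0.2705j on G[4,3]
R3: Y=0.01267+0.000j on G[5,1]
R4: Y=0.0001414+0.000j on G[4,1]
R5: Y=0.001376+0.000j on G[1,3]
R6: Y=0.001140+0.000j on G[1,3]
R7: Y=0.0006579+0.000j on G[3,5]
I2: z[0]−=1.12, z[2]+=1.12
R8: Y=0.01230+0.000j on G[0,5]
I3: z[0]−=0.679, z[5]+=0.679
R9: Y=0.7874+0.000j on G[2,4]
R10: Y=0.001541+0.000j on G[1,5]
R11: Y=0.007874+0.000j on G[1,2]
V1: row V4−V3=1.88, i_V1 at 4,3
solve → V1=16.55+0.000j, V2=20.67+0.000j, V3=18.80+0.000j, V4=20.68+0.000j, V5=34.10+0.000j
aux → i_V1=-0.005678+0.5085j

16.55+0.000j V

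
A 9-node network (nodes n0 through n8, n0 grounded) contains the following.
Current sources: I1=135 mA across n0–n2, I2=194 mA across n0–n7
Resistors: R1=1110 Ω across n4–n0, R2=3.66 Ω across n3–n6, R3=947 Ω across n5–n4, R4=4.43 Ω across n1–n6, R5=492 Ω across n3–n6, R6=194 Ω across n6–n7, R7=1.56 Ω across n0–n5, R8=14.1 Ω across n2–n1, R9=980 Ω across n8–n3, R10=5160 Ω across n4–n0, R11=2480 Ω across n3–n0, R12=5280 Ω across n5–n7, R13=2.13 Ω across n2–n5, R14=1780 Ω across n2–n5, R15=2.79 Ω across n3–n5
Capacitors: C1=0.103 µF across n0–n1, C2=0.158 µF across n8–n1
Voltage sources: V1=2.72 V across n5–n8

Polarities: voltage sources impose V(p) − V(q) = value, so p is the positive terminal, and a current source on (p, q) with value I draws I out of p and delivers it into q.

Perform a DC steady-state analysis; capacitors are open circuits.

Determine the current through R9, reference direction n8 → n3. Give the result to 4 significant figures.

Element admittances at DC:
  I1: injects 0.135 A into n2 (from n0)
  Y(R1) = 0.0009009 S between n4,n0
  I2: injects 0.194 A into n7 (from n0)
  Y(R2) = 0.2732 S between n3,n6
  Y(R3) = 0.001056 S between n5,n4
  Y(R4) = 0.2257 S between n1,n6
  Y(R5) = 0.002033 S between n3,n6
  Y(R6) = 0.005155 S between n6,n7
  Y(R7) = 0.6410 S between n0,n5
  Y(R8) = 0.07092 S between n2,n1
  Y(R9) = 0.001020 S between n8,n3
  Y(C1) = 0.000 S between n0,n1
  Y(R10) = 0.0001938 S between n4,n0
  Y(R11) = 0.0004032 S between n3,n0
  Y(R12) = 0.0001894 S between n5,n7
  Y(R13) = 0.4695 S between n2,n5
  Y(R14) = 0.0005618 S between n2,n5
  Y(R15) = 0.3584 S between n3,n5
  Y(C2) = 0.000 S between n8,n1
  V1: constraint V(n5)−V(n8) = 2.72
Assemble and solve the 9×9 MNA system:
  V(n1)=1.341  V(n2)=0.8704  V(n3)=0.9307  V(n4)=0.2515  V(n5)=0.5122  V(n6)=1.489  V(n7)=37.76  V(n8)=-2.208
  i(V1)=-0.003203

-0.003203 A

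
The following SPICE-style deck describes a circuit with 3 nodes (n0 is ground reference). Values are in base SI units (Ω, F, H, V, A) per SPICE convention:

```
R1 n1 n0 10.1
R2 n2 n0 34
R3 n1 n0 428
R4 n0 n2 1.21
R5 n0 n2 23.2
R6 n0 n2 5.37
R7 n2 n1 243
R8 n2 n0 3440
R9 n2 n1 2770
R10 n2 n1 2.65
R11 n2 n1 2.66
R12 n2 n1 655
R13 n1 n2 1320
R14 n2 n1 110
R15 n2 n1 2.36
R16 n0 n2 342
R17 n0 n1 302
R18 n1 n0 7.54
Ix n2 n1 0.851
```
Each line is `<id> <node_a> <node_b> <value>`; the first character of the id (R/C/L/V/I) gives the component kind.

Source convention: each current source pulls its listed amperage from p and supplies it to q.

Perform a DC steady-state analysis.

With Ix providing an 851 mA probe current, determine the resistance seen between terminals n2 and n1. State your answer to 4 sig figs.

Element admittances at DC:
  Y(R1) = 0.09901 S between n1,n0
  Y(R2) = 0.02941 S between n2,n0
  Y(R3) = 0.002336 S between n1,n0
  Y(R4) = 0.8264 S between n0,n2
  Y(R5) = 0.04310 S between n0,n2
  Y(R6) = 0.1862 S between n0,n2
  Y(R7) = 0.004115 S between n2,n1
  Y(R8) = 0.0002907 S between n2,n0
  Y(R9) = 0.0003610 S between n2,n1
  Y(R10) = 0.3774 S between n2,n1
  Y(R11) = 0.3759 S between n2,n1
  Y(R12) = 0.001527 S between n2,n1
  Y(R13) = 0.0007576 S between n1,n2
  Y(R14) = 0.009091 S between n2,n1
  Y(R15) = 0.4237 S between n2,n1
  Y(R16) = 0.002924 S between n0,n2
  Y(R17) = 0.003311 S between n0,n1
  Y(R18) = 0.1326 S between n1,n0
  Ix: injects 0.851 A into n1 (from n2)
Assemble and solve the 2×2 MNA system:
  V(n1)=0.5035  V(n2)=-0.1098

R_eq = 0.7206 Ω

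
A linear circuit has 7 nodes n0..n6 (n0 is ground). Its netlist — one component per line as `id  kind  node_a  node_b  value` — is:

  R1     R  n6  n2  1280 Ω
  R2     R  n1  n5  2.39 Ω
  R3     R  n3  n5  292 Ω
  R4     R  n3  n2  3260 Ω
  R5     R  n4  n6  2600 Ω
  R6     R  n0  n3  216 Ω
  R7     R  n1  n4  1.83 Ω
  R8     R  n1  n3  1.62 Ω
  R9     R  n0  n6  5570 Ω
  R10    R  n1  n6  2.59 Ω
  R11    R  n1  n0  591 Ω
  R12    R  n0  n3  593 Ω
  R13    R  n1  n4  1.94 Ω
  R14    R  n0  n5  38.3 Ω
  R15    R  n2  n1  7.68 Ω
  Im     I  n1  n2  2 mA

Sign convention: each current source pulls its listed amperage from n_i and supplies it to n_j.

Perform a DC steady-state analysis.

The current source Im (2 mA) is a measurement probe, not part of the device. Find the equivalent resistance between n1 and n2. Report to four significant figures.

R_eq = 7.616 Ω

Apply KCL at each of the 6 non-ground nodes and solve the resulting linear system.
Node n1: branches {R2, R7, R8, R10, R11, R13, R15, Im} → V_1 = -1.652e-06
Node n2: branches {R1, R4, R15, Im} → V_2 = 0.01523
Node n3: branches {R3, R4, R6, R8, R12} → V_3 = 5.814e-06
Node n4: branches {R5, R7, R13} → V_4 = -1.641e-06
Node n5: branches {R2, R3, R14} → V_5 = -1.499e-06
Node n6: branches {R1, R5, R9, R10} → V_6 = 2.906e-05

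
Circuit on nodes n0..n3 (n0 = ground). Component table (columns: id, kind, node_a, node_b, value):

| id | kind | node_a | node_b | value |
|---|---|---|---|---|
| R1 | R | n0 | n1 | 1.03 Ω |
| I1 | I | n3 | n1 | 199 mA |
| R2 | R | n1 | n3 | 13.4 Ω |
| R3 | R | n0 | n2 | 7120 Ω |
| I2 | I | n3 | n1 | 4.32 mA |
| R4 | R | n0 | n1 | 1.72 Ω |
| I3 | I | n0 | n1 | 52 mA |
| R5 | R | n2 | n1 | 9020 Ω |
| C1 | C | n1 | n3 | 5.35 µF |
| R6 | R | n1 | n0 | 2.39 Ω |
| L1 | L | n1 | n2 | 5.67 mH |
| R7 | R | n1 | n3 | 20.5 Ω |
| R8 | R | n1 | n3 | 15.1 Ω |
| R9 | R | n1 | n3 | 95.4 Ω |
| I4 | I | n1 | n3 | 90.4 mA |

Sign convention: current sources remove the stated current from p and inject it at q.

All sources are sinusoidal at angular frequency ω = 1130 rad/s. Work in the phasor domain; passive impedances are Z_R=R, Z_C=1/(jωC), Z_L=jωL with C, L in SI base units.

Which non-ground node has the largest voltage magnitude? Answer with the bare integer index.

Element admittances at ω=1130 rad/s:
  Y(R1) = 0.9709+0.000j S between n0,n1
  I1: injects 0.199 A into n1 (from n3)
  Y(R2) = 0.07463+0.000j S between n1,n3
  Y(R3) = 0.0001404+0.000j S between n0,n2
  I2: injects 0.00432 A into n1 (from n3)
  Y(R4) = 0.5814+0.000j S between n0,n1
  I3: injects 0.052 A into n1 (from n0)
  Y(R5) = 0.0001109+0.000j S between n2,n1
  Y(C1) = 0.000+0.006045j S between n1,n3
  Y(R6) = 0.4184+0.000j S between n1,n0
  Y(L1) = 0.000-0.1561j S between n1,n2
  Y(R7) = 0.04878+0.000j S between n1,n3
  Y(R8) = 0.06623+0.000j S between n1,n3
  Y(R9) = 0.01048+0.000j S between n1,n3
  I4: injects 0.0904 A into n3 (from n1)
Assemble and solve the 3×3 MNA system:
  V(n1)=0.02638+1.692e-09j  V(n2)=0.02638-2.374e-05j  V(n3)=-0.5374+0.01703j

3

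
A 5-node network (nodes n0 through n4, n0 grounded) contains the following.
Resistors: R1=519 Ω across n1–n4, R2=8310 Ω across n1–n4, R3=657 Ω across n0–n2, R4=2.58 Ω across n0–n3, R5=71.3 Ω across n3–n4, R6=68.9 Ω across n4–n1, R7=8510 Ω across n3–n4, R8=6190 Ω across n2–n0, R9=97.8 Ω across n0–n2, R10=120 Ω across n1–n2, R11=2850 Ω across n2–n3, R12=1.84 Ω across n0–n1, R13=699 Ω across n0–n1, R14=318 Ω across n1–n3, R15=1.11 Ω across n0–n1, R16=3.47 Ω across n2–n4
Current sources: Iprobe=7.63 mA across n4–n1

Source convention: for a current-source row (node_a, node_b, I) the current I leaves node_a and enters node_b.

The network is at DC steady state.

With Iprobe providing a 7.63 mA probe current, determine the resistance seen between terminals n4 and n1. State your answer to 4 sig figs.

Apply KCL at each of the 4 non-ground nodes and solve the resulting linear system.
Node n1: branches {R1, R2, R6, R10, R12, R13, R14, R15, Iprobe} → V_1 = 0.002637
Node n2: branches {R3, R8, R9, R10, R11, R16} → V_2 = -0.1429
Node n3: branches {R4, R5, R7, R11, R14} → V_3 = -0.005447
Node n4: branches {R1, R2, R5, R6, R7, R16, Iprobe} → V_4 = -0.1531

R_eq = 20.41 Ω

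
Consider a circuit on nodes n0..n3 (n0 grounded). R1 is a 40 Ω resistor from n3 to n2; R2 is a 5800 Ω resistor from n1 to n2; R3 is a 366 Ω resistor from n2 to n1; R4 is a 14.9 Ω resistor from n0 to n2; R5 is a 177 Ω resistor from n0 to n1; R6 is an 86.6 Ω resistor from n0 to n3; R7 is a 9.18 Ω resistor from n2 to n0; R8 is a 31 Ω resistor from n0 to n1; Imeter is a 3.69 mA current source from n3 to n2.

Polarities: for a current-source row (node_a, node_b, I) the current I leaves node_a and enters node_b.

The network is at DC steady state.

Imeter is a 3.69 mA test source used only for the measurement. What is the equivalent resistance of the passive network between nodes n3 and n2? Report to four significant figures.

R_eq = 27.90 Ω

Apply KCL at each of the 3 non-ground nodes and solve the resulting linear system.
Node n1: branches {R2, R3, R5, R8} → V_1 = 0.0004446
Node n2: branches {R1, R2, R3, R4, R7, Imeter} → V_2 = 0.006247
Node n3: branches {R1, R6, Imeter} → V_3 = -0.09669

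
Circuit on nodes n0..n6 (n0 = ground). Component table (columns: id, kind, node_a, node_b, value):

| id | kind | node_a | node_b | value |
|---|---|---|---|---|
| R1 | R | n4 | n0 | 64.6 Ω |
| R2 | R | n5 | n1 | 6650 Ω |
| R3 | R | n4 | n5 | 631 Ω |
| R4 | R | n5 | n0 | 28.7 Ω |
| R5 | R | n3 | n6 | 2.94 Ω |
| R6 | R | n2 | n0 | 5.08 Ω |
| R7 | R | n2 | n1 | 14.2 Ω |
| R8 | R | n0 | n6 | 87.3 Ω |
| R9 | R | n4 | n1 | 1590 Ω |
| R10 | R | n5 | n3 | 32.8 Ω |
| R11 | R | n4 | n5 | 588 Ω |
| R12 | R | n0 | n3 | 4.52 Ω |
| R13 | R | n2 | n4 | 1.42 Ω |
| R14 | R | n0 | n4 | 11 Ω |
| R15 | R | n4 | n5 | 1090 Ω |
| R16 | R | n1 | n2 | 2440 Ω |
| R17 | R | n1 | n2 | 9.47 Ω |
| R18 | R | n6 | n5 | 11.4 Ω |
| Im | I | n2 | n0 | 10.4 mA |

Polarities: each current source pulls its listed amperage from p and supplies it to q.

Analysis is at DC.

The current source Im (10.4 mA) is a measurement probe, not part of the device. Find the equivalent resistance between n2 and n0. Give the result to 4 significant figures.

Element admittances at DC:
  Y(R1) = 0.01548 S between n4,n0
  Y(R2) = 0.0001504 S between n5,n1
  Y(R3) = 0.001585 S between n4,n5
  Y(R4) = 0.03484 S between n5,n0
  Y(R5) = 0.3401 S between n3,n6
  Y(R6) = 0.1969 S between n2,n0
  Y(R7) = 0.07042 S between n2,n1
  Y(R8) = 0.01145 S between n0,n6
  Y(R9) = 0.0006289 S between n4,n1
  Y(R10) = 0.03049 S between n5,n3
  Y(R11) = 0.001701 S between n4,n5
  Y(R12) = 0.2212 S between n0,n3
  Y(R13) = 0.7042 S between n2,n4
  Y(R14) = 0.09091 S between n0,n4
  Y(R15) = 0.0009174 S between n4,n5
  Y(R16) = 0.0004098 S between n1,n2
  Y(R17) = 0.1056 S between n1,n2
  Y(R18) = 0.08772 S between n6,n5
  Im: injects 0.0104 A into n0 (from n2)
Assemble and solve the 6×6 MNA system:
  V(n1)=-0.03551  V(n2)=-0.03556  V(n3)=-0.0003650  V(n4)=-0.03074  V(n5)=-0.001219  V(n6)=-0.0005260

R_eq = 3.419 Ω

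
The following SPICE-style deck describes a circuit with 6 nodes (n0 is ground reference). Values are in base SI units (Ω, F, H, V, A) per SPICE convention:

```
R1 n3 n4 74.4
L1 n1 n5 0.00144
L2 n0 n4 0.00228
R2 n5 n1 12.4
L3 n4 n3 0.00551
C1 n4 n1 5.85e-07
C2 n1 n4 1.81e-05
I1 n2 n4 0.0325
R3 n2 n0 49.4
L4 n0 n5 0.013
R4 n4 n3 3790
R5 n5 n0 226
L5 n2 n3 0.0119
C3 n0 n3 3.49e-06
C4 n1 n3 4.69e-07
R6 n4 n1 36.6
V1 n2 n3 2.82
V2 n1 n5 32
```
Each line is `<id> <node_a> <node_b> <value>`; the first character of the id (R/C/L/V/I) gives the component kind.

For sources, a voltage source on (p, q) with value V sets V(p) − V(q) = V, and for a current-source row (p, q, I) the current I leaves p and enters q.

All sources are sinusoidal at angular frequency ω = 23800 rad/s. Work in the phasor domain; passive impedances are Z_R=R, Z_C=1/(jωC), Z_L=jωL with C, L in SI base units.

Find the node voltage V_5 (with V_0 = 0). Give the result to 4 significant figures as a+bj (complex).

-24.72+2.052j V

Element admittances at ω=23800 rad/s:
  Y(R1) = 0.01344+0.000j S between n3,n4
  Y(L1) = 0.000-0.02918j S between n1,n5
  Y(L2) = 0.000-0.01843j S between n0,n4
  Y(R2) = 0.08065+0.000j S between n5,n1
  Y(L3) = 0.000-0.007626j S between n4,n3
  Y(C1) = 0.000+0.01392j S between n4,n1
  Y(C2) = 0.000+0.4308j S between n1,n4
  I1: injects 0.0325 A into n4 (from n2)
  Y(R3) = 0.02024+0.000j S between n2,n0
  Y(L4) = 0.000-0.003232j S between n0,n5
  Y(R4) = 0.0002639+0.000j S between n4,n3
  Y(R5) = 0.004425+0.000j S between n5,n0
  Y(L5) = 0.000-0.003531j S between n2,n3
  Y(C3) = 0.000+0.08306j S between n0,n3
  Y(C4) = 0.000+0.01116j S between n1,n3
  Y(R6) = 0.02732+0.000j S between n4,n1
  V1: constraint V(n2)−V(n3) = 2.82
  V2: constraint V(n1)−V(n5) = 32
Assemble and solve the 7×7 MNA system:
  V(n1)=7.280+2.052j  V(n2)=3.413+0.1168j  V(n3)=0.5931+0.1168j  V(n4)=7.630+2.353j  V(n5)=-24.72+2.052j
  i(V1)=-0.1016+0.007592j  i(V2)=-2.683+1.023j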